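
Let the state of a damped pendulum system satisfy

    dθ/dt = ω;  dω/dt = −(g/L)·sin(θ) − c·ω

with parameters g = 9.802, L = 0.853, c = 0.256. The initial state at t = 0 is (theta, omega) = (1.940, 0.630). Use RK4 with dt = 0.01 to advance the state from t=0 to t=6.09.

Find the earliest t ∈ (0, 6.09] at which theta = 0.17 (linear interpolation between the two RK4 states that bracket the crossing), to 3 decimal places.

t=0.000: state=(1.940, 0.630)
step 1 (dt=0.01): k1=(0.630, -10.878), k2=(0.576, -10.851), k3=(0.576, -10.852), k4=(0.521, -10.826); state += dt/6·(k1+2k2+2k3+k4)
t=0.010: state=(1.946, 0.521)
t=0.020: state=(1.950, 0.413)
t=0.030: state=(1.954, 0.306)
continuing one RK4 step at a time; state shown every 20 steps (Δt=0.2):
t=0.200: state=(1.853, -1.497)
t=0.400: state=(1.339, -3.634)
t=0.600: state=(0.437, -5.161)
t=0.650: state=(0.175, -5.267)
next step: t=0.660: state=(0.123, -5.271) — theta has crossed 0.17
linear interpolation between t=0.650 (0.17544) and t=0.660 (0.12274) → t≈0.651

t = 0.651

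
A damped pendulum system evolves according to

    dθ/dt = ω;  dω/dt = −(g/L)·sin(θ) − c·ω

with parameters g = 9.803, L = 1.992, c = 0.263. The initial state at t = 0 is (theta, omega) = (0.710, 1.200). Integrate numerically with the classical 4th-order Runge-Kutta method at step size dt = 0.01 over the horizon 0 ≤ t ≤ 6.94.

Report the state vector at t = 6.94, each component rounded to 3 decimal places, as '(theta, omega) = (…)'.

t=0.000: state=(0.710, 1.200)
step 1 (dt=0.01): k1=(1.200, -3.523), k2=(1.182, -3.541), k3=(1.182, -3.541), k4=(1.165, -3.558); state += dt/6·(k1+2k2+2k3+k4)
t=0.010: state=(0.722, 1.165)
t=0.020: state=(0.733, 1.129)
t=0.030: state=(0.744, 1.093)
continuing one RK4 step at a time; state shown every 25 steps (Δt=0.25):
t=0.250: state=(0.893, 0.252)
t=0.500: state=(0.837, -0.685)
t=0.750: state=(0.568, -1.421)
t=1.000: state=(0.160, -1.757)
t=1.250: state=(-0.267, -1.575)
t=1.500: state=(-0.591, -0.966)
t=1.750: state=(-0.733, -0.156)
t=2.000: state=(-0.671, 0.637)
t=2.250: state=(-0.431, 1.229)
t=2.500: state=(-0.087, 1.458)
t=2.750: state=(0.261, 1.255)
t=3.000: state=(0.512, 0.713)
t=3.250: state=(0.605, 0.022)
t=3.500: state=(0.526, -0.631)
t=3.750: state=(0.307, -1.081)
t=4.000: state=(0.014, -1.202)
t=4.250: state=(-0.265, -0.970)
t=4.500: state=(-0.449, -0.480)
t=4.750: state=(-0.496, 0.106)
t=5.000: state=(-0.402, 0.627)
t=5.250: state=(-0.200, 0.946)
t=5.500: state=(0.047, 0.976)
t=5.750: state=(0.264, 0.722)
t=6.000: state=(0.392, 0.281)
t=6.250: state=(0.401, -0.208)
t=6.500: state=(0.296, -0.609)
t=6.750: state=(0.113, -0.815)
t=6.940: state=(-0.044, -0.806)

(theta, omega) = (-0.044, -0.806)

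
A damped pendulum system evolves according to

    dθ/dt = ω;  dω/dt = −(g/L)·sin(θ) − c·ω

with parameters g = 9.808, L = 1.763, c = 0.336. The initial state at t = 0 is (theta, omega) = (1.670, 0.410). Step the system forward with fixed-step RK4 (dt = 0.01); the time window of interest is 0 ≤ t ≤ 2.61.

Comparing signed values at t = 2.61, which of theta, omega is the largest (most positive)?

t=0.000: state=(1.670, 0.410)
step 1 (dt=0.01): k1=(0.410, -5.674), k2=(0.382, -5.663), k3=(0.382, -5.663), k4=(0.353, -5.652); state += dt/6·(k1+2k2+2k3+k4)
t=0.010: state=(1.674, 0.353)
t=0.020: state=(1.677, 0.297)
t=0.030: state=(1.680, 0.241)
continuing one RK4 step at a time; state shown every 10 steps (Δt=0.1):
t=0.100: state=(1.683, -0.147)
t=0.200: state=(1.641, -0.687)
t=0.300: state=(1.546, -1.211)
t=0.400: state=(1.400, -1.715)
t=0.500: state=(1.204, -2.186)
t=0.600: state=(0.964, -2.596)
t=0.700: state=(0.688, -2.912)
t=0.800: state=(0.386, -3.095)
t=0.900: state=(0.074, -3.117)
t=1.000: state=(-0.231, -2.970)
t=1.100: state=(-0.515, -2.672)
t=1.200: state=(-0.762, -2.257)
t=1.300: state=(-0.963, -1.766)
t=1.400: state=(-1.114, -1.235)
t=1.500: state=(-1.210, -0.691)
t=1.600: state=(-1.252, -0.152)
t=1.700: state=(-1.241, 0.372)
t=1.800: state=(-1.178, 0.873)
t=1.900: state=(-1.068, 1.337)
t=2.000: state=(-0.913, 1.751)
t=2.100: state=(-0.720, 2.092)
t=2.200: state=(-0.497, 2.336)
t=2.300: state=(-0.257, 2.460)
t=2.400: state=(-0.010, 2.450)
t=2.500: state=(0.229, 2.309)
t=2.600: state=(0.448, 2.050)
t=2.610: state=(0.468, 2.018)
compare at T: theta=0.468, omega=2.018

largest component: omega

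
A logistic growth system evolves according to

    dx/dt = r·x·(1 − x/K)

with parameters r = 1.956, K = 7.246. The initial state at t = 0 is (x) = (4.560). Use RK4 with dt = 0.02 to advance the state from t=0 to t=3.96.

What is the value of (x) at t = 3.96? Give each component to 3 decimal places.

t=0.000: state=(4.560)
step 1 (dt=0.02): k1=(3.306), k2=(3.289), k3=(3.289), k4=(3.272); state += dt/6·(k1+2k2+2k3+k4)
t=0.020: state=(4.626)
t=0.040: state=(4.691)
t=0.060: state=(4.755)
continuing one RK4 step at a time; state shown every 10 steps (Δt=0.2):
t=0.200: state=(5.182)
t=0.400: state=(5.708)
t=0.600: state=(6.129)
t=0.800: state=(6.451)
t=1.000: state=(6.689)
t=1.200: state=(6.860)
t=1.400: state=(6.980)
t=1.600: state=(7.064)
t=1.800: state=(7.122)
t=2.000: state=(7.162)
t=2.200: state=(7.189)
t=2.400: state=(7.207)
t=2.600: state=(7.220)
t=2.800: state=(7.228)
t=3.000: state=(7.234)
t=3.200: state=(7.238)
t=3.400: state=(7.240)
t=3.600: state=(7.242)
t=3.800: state=(7.243)
t=3.960: state=(7.244)

(x) = (7.244)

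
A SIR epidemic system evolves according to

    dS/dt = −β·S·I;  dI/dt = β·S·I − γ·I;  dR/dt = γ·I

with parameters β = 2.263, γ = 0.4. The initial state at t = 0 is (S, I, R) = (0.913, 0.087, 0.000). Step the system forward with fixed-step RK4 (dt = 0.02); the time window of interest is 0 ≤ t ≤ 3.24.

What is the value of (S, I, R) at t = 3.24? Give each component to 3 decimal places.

t=0.000: state=(0.913, 0.087, 0.000)
step 1 (dt=0.02): k1=(-0.180, 0.145, 0.035), k2=(-0.182, 0.147, 0.035), k3=(-0.182, 0.147, 0.035), k4=(-0.185, 0.149, 0.036); state += dt/6·(k1+2k2+2k3+k4)
t=0.020: state=(0.909, 0.090, 0.001)
t=0.040: state=(0.906, 0.093, 0.001)
t=0.060: state=(0.902, 0.096, 0.002)
continuing one RK4 step at a time; state shown every 10 steps (Δt=0.2):
t=0.200: state=(0.871, 0.120, 0.008)
t=0.400: state=(0.818, 0.163, 0.019)
t=0.600: state=(0.751, 0.215, 0.035)
t=0.800: state=(0.673, 0.273, 0.054)
t=1.000: state=(0.586, 0.336, 0.078)
t=1.200: state=(0.497, 0.396, 0.108)
t=1.400: state=(0.410, 0.448, 0.141)
t=1.600: state=(0.331, 0.489, 0.179)
t=1.800: state=(0.264, 0.517, 0.219)
t=2.000: state=(0.208, 0.531, 0.261)
t=2.200: state=(0.163, 0.532, 0.304)
t=2.400: state=(0.129, 0.525, 0.346)
t=2.600: state=(0.102, 0.510, 0.388)
t=2.800: state=(0.081, 0.491, 0.428)
t=3.000: state=(0.065, 0.468, 0.466)
t=3.200: state=(0.053, 0.444, 0.503)
t=3.240: state=(0.051, 0.439, 0.510)

(S, I, R) = (0.051, 0.439, 0.510)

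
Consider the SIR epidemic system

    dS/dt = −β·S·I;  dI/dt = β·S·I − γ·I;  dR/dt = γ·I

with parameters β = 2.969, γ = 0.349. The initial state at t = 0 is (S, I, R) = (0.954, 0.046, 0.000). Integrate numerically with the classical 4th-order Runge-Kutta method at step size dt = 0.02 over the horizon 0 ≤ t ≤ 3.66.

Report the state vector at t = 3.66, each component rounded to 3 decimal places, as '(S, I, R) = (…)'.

t=0.000: state=(0.954, 0.046, 0.000)
step 1 (dt=0.02): k1=(-0.130, 0.114, 0.016), k2=(-0.133, 0.117, 0.016), k3=(-0.133, 0.117, 0.016), k4=(-0.137, 0.120, 0.017); state += dt/6·(k1+2k2+2k3+k4)
t=0.020: state=(0.951, 0.048, 0.000)
t=0.040: state=(0.949, 0.051, 0.001)
t=0.060: state=(0.946, 0.053, 0.001)
continuing one RK4 step at a time; state shown every 10 steps (Δt=0.2):
t=0.200: state=(0.921, 0.075, 0.004)
t=0.400: state=(0.870, 0.119, 0.011)
t=0.600: state=(0.797, 0.182, 0.021)
t=0.800: state=(0.698, 0.265, 0.037)
t=1.000: state=(0.580, 0.362, 0.059)
t=1.200: state=(0.454, 0.459, 0.087)
t=1.400: state=(0.337, 0.540, 0.122)
t=1.600: state=(0.240, 0.598, 0.162)
t=1.800: state=(0.167, 0.628, 0.205)
t=2.000: state=(0.114, 0.636, 0.249)
t=2.200: state=(0.079, 0.628, 0.293)
t=2.400: state=(0.054, 0.609, 0.337)
t=2.600: state=(0.038, 0.583, 0.378)
t=2.800: state=(0.027, 0.555, 0.418)
t=3.000: state=(0.020, 0.525, 0.456)
t=3.200: state=(0.015, 0.494, 0.491)
t=3.400: state=(0.011, 0.464, 0.525)
t=3.600: state=(0.008, 0.435, 0.556)
t=3.660: state=(0.008, 0.427, 0.565)

(S, I, R) = (0.008, 0.427, 0.565)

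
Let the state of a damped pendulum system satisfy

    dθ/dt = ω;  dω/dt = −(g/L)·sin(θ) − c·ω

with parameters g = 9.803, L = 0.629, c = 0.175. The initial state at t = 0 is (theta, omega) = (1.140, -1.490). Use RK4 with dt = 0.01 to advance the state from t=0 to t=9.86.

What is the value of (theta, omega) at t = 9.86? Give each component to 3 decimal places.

(theta, omega) = (0.492, 0.079)

t=0.000: state=(1.140, -1.490)
step 1 (dt=0.01): k1=(-1.490, -13.900), k2=(-1.560, -13.839), k3=(-1.559, -13.837), k4=(-1.628, -13.773); state += dt/6·(k1+2k2+2k3+k4)
t=0.010: state=(1.124, -1.628)
t=0.020: state=(1.107, -1.765)
t=0.030: state=(1.089, -1.901)
continuing one RK4 step at a time; state shown every 50 steps (Δt=0.5):
t=0.500: state=(-0.640, -3.447)
t=1.000: state=(-0.757, 2.977)
t=1.500: state=(0.932, 1.654)
t=2.000: state=(0.215, -3.709)
t=2.500: state=(-0.953, 0.339)
t=3.000: state=(0.334, 3.191)
t=3.500: state=(0.686, -2.078)
t=4.000: state=(-0.698, -1.642)
t=4.500: state=(-0.210, 2.964)
t=5.000: state=(0.759, -0.253)
t=5.500: state=(-0.286, -2.547)
t=6.000: state=(-0.516, 1.829)
t=6.500: state=(0.589, 1.121)
t=7.000: state=(0.086, -2.451)
t=7.500: state=(-0.593, 0.559)
t=8.000: state=(0.320, 1.852)
t=8.500: state=(0.328, -1.770)
t=9.000: state=(-0.514, -0.483)
t=9.500: state=(0.055, 1.970)
t=9.860: state=(0.492, 0.079)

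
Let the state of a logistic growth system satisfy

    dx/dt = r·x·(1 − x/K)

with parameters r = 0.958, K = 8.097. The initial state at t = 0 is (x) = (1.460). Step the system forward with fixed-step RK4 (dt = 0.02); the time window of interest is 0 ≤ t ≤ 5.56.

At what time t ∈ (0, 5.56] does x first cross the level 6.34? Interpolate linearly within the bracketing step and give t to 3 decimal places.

t = 2.920

t=0.000: state=(1.460)
step 1 (dt=0.02): k1=(1.146), k2=(1.153), k3=(1.154), k4=(1.161); state += dt/6·(k1+2k2+2k3+k4)
t=0.020: state=(1.483)
t=0.040: state=(1.506)
t=0.060: state=(1.530)
continuing one RK4 step at a time; state shown every 10 steps (Δt=0.2):
t=0.200: state=(1.703)
t=0.400: state=(1.975)
t=0.600: state=(2.275)
t=0.800: state=(2.602)
t=1.000: state=(2.951)
t=1.200: state=(3.318)
t=1.400: state=(3.699)
t=1.600: state=(4.086)
t=1.800: state=(4.472)
t=2.000: state=(4.851)
t=2.200: state=(5.216)
t=2.400: state=(5.561)
t=2.600: state=(5.882)
t=2.800: state=(6.177)
t=2.920: state=(6.340)
next step: t=2.940: state=(6.366) — x has crossed 6.34
linear interpolation between t=2.920 (6.33981) and t=2.940 (6.36603) → t≈2.920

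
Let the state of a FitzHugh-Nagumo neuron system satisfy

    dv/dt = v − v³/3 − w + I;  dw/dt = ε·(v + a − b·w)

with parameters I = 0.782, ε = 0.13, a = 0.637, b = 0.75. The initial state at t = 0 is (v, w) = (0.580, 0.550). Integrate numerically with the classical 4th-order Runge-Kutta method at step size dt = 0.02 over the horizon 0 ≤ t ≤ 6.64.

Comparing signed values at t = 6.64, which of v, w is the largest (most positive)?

t=0.000: state=(0.580, 0.550)
step 1 (dt=0.02): k1=(0.747, 0.105), k2=(0.751, 0.105), k3=(0.751, 0.105), k4=(0.755, 0.106); state += dt/6·(k1+2k2+2k3+k4)
t=0.020: state=(0.595, 0.552)
t=0.040: state=(0.610, 0.554)
t=0.060: state=(0.626, 0.556)
continuing one RK4 step at a time; state shown every 25 steps (Δt=0.5):
t=0.500: state=(0.986, 0.614)
t=1.000: state=(1.359, 0.700)
t=1.500: state=(1.572, 0.801)
t=2.000: state=(1.641, 0.906)
t=2.500: state=(1.636, 1.007)
t=3.000: state=(1.601, 1.103)
t=3.500: state=(1.553, 1.191)
t=4.000: state=(1.498, 1.271)
t=4.500: state=(1.441, 1.344)
t=5.000: state=(1.380, 1.410)
t=5.500: state=(1.316, 1.469)
t=6.000: state=(1.249, 1.521)
t=6.500: state=(1.176, 1.566)
t=6.640: state=(1.155, 1.577)
compare at T: v=1.155, w=1.577

largest component: w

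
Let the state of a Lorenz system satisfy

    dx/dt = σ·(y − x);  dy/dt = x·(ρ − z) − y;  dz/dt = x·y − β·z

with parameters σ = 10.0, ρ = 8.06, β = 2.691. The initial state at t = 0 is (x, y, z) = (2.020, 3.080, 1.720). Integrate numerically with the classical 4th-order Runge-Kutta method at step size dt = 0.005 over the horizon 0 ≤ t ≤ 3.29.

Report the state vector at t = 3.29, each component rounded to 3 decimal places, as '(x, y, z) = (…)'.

t=0.000: state=(2.020, 3.080, 1.720)
step 1 (dt=0.005): k1=(10.600, 9.727, 1.593), k2=(10.578, 9.862, 1.714), k3=(10.582, 9.861, 1.713), k4=(10.564, 9.995, 1.835); state += dt/6·(k1+2k2+2k3+k4)
t=0.005: state=(2.073, 3.129, 1.729)
t=0.010: state=(2.126, 3.180, 1.738)
t=0.015: state=(2.178, 3.232, 1.749)
continuing one RK4 step at a time; state shown every 40 steps (Δt=0.2):
t=0.200: state=(4.403, 5.789, 3.334)
t=0.400: state=(6.658, 7.062, 8.152)
t=0.600: state=(5.302, 3.942, 10.085)
t=0.800: state=(3.118, 2.482, 7.726)
t=1.000: state=(2.671, 2.782, 5.599)
t=1.200: state=(3.352, 3.889, 4.810)
t=1.400: state=(4.628, 5.278, 5.740)
t=1.600: state=(5.433, 5.470, 7.790)
t=1.800: state=(4.789, 4.244, 8.431)
t=2.000: state=(3.845, 3.535, 7.400)
t=2.200: state=(3.637, 3.723, 6.349)
t=2.400: state=(4.068, 4.374, 6.120)
t=2.600: state=(4.662, 4.892, 6.777)
t=2.800: state=(4.817, 4.732, 7.567)
t=3.000: state=(4.443, 4.211, 7.608)
t=3.200: state=(4.084, 3.985, 7.089)
t=3.290: state=(4.034, 4.022, 6.859)

(x, y, z) = (4.034, 4.022, 6.859)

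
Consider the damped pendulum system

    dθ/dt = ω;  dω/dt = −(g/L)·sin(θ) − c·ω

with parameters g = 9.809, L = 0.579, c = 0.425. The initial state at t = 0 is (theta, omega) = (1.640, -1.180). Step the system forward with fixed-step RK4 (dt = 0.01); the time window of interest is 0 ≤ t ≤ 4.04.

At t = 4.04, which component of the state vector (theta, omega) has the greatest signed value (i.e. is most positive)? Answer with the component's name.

t=0.000: state=(1.640, -1.180)
step 1 (dt=0.01): k1=(-1.180, -16.399), k2=(-1.262, -16.371), k3=(-1.262, -16.371), k4=(-1.344, -16.343); state += dt/6·(k1+2k2+2k3+k4)
t=0.010: state=(1.627, -1.344)
t=0.020: state=(1.613, -1.507)
t=0.030: state=(1.597, -1.669)
continuing one RK4 step at a time; state shown every 20 steps (Δt=0.2):
t=0.200: state=(1.087, -4.249)
t=0.400: state=(0.051, -5.616)
t=0.600: state=(-0.929, -3.721)
t=0.800: state=(-1.347, -0.417)
t=1.000: state=(-1.109, 2.719)
t=1.200: state=(-0.336, 4.656)
t=1.400: state=(0.564, 3.857)
t=1.600: state=(1.074, 1.089)
t=1.800: state=(0.990, -1.863)
t=2.000: state=(0.393, -3.821)
t=2.200: state=(-0.382, -3.492)
t=2.400: state=(-0.871, -1.215)
t=2.600: state=(-0.845, 1.432)
t=2.800: state=(-0.356, 3.201)
t=3.000: state=(0.301, 3.002)
t=3.200: state=(0.727, 1.074)
t=3.400: state=(0.706, -1.239)
t=3.600: state=(0.286, -2.734)
t=3.800: state=(-0.270, -2.511)
t=4.000: state=(-0.619, -0.827)
t=4.040: state=(-0.644, -0.415)
compare at T: theta=-0.644, omega=-0.415

largest component: omega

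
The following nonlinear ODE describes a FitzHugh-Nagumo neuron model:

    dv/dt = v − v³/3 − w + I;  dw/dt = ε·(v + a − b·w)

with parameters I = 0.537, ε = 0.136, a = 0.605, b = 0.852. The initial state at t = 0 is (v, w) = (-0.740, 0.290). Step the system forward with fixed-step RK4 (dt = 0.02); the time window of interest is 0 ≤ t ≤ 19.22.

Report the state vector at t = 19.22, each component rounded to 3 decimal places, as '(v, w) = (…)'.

t=0.000: state=(-0.740, 0.290)
step 1 (dt=0.02): k1=(-0.358, -0.052), k2=(-0.359, -0.052), k3=(-0.359, -0.052), k4=(-0.360, -0.053); state += dt/6·(k1+2k2+2k3+k4)
t=0.020: state=(-0.747, 0.289)
t=0.040: state=(-0.754, 0.288)
t=0.060: state=(-0.762, 0.287)
continuing one RK4 step at a time; state shown every 50 steps (Δt=1):
t=1.000: state=(-1.110, 0.216)
t=2.000: state=(-1.336, 0.111)
t=3.000: state=(-1.371, 0.001)
t=4.000: state=(-1.317, -0.095)
t=5.000: state=(-1.229, -0.170)
t=6.000: state=(-1.125, -0.225)
t=7.000: state=(-1.005, -0.259)
t=8.000: state=(-0.861, -0.273)
t=9.000: state=(-0.668, -0.264)
t=10.000: state=(-0.358, -0.225)
t=11.000: state=(0.286, -0.132)
t=12.000: state=(1.413, 0.070)
t=13.000: state=(1.804, 0.357)
t=14.000: state=(1.741, 0.624)
t=15.000: state=(1.626, 0.850)
t=16.000: state=(1.503, 1.035)
t=17.000: state=(1.372, 1.184)
t=18.000: state=(1.229, 1.299)
t=19.000: state=(1.063, 1.382)
t=19.220: state=(1.022, 1.396)

(v, w) = (1.022, 1.396)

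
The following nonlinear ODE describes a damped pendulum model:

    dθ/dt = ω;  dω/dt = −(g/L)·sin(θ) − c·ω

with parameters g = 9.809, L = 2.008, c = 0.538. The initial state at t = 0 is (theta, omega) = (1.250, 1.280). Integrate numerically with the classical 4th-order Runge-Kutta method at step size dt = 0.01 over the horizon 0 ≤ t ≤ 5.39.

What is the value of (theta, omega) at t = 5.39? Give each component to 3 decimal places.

(theta, omega) = (-0.119, 0.727)

t=0.000: state=(1.250, 1.280)
step 1 (dt=0.01): k1=(1.280, -5.324), k2=(1.253, -5.320), k3=(1.253, -5.320), k4=(1.227, -5.315); state += dt/6·(k1+2k2+2k3+k4)
t=0.010: state=(1.263, 1.227)
t=0.020: state=(1.275, 1.174)
t=0.030: state=(1.286, 1.121)
continuing one RK4 step at a time; state shown every 20 steps (Δt=0.2):
t=0.200: state=(1.401, 0.248)
t=0.400: state=(1.356, -0.689)
t=0.600: state=(1.134, -1.498)
t=0.800: state=(0.770, -2.099)
t=1.000: state=(0.317, -2.360)
t=1.200: state=(-0.145, -2.192)
t=1.400: state=(-0.534, -1.651)
t=1.600: state=(-0.792, -0.903)
t=1.800: state=(-0.893, -0.112)
t=2.000: state=(-0.841, 0.613)
t=2.200: state=(-0.658, 1.186)
t=2.400: state=(-0.382, 1.526)
t=2.600: state=(-0.067, 1.574)
t=2.800: state=(0.228, 1.333)
t=3.000: state=(0.452, 0.880)
t=3.200: state=(0.574, 0.328)
t=3.400: state=(0.584, -0.219)
t=3.600: state=(0.492, -0.676)
t=3.800: state=(0.324, -0.977)
t=4.000: state=(0.115, -1.078)
t=4.200: state=(-0.094, -0.974)
t=4.400: state=(-0.264, -0.705)
t=4.600: state=(-0.369, -0.338)
t=4.800: state=(-0.398, 0.049)
t=5.000: state=(-0.353, 0.388)
t=5.200: state=(-0.250, 0.626)
t=5.390: state=(-0.119, 0.727)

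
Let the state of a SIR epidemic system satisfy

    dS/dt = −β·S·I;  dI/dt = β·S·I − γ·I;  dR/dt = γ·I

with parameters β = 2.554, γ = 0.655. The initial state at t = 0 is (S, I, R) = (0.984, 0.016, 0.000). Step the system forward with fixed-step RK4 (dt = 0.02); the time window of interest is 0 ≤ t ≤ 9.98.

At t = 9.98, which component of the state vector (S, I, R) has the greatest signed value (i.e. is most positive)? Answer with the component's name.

largest component: R

t=0.000: state=(0.984, 0.016, 0.000)
step 1 (dt=0.02): k1=(-0.040, 0.030, 0.010), k2=(-0.041, 0.030, 0.011), k3=(-0.041, 0.030, 0.011), k4=(-0.042, 0.031, 0.011); state += dt/6·(k1+2k2+2k3+k4)
t=0.020: state=(0.983, 0.017, 0.000)
t=0.040: state=(0.982, 0.017, 0.000)
t=0.060: state=(0.981, 0.018, 0.001)
continuing one RK4 step at a time; state shown every 25 steps (Δt=0.5):
t=0.500: state=(0.952, 0.040, 0.009)
t=1.000: state=(0.878, 0.093, 0.029)
t=1.500: state=(0.737, 0.189, 0.074)
t=2.000: state=(0.536, 0.308, 0.156)
t=2.500: state=(0.341, 0.387, 0.272)
t=3.000: state=(0.206, 0.393, 0.401)
t=3.500: state=(0.128, 0.349, 0.523)
t=4.000: state=(0.085, 0.287, 0.628)
t=4.500: state=(0.061, 0.227, 0.712)
t=5.000: state=(0.047, 0.175, 0.777)
t=5.500: state=(0.039, 0.133, 0.828)
t=6.000: state=(0.034, 0.101, 0.866)
t=6.500: state=(0.030, 0.076, 0.894)
t=7.000: state=(0.028, 0.056, 0.916)
t=7.500: state=(0.026, 0.042, 0.932)
t=8.000: state=(0.025, 0.031, 0.944)
t=8.500: state=(0.024, 0.023, 0.953)
t=9.000: state=(0.023, 0.017, 0.959)
t=9.500: state=(0.023, 0.013, 0.964)
t=9.980: state=(0.023, 0.010, 0.968)
compare at T: S=0.023, I=0.010, R=0.968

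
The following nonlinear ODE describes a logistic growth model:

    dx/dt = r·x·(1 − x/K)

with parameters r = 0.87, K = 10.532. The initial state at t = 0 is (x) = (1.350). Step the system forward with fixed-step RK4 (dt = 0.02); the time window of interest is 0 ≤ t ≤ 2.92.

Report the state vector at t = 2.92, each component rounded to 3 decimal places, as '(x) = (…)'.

(x) = (6.856)

t=0.000: state=(1.350)
step 1 (dt=0.02): k1=(1.024), k2=(1.031), k3=(1.031), k4=(1.037); state += dt/6·(k1+2k2+2k3+k4)
t=0.020: state=(1.371)
t=0.040: state=(1.391)
t=0.060: state=(1.413)
continuing one RK4 step at a time; state shown every 5 steps (Δt=0.1):
t=0.100: state=(1.456)
t=0.200: state=(1.568)
t=0.300: state=(1.688)
t=0.400: state=(1.815)
t=0.500: state=(1.950)
t=0.600: state=(2.092)
t=0.700: state=(2.241)
t=0.800: state=(2.399)
t=0.900: state=(2.563)
t=1.000: state=(2.736)
t=1.100: state=(2.916)
t=1.200: state=(3.103)
t=1.300: state=(3.296)
t=1.400: state=(3.497)
t=1.500: state=(3.703)
t=1.600: state=(3.914)
t=1.700: state=(4.130)
t=1.800: state=(4.351)
t=1.900: state=(4.575)
t=2.000: state=(4.801)
t=2.100: state=(5.029)
t=2.200: state=(5.258)
t=2.300: state=(5.487)
t=2.400: state=(5.715)
t=2.500: state=(5.941)
t=2.600: state=(6.165)
t=2.700: state=(6.386)
t=2.800: state=(6.602)
t=2.900: state=(6.814)
t=2.920: state=(6.856)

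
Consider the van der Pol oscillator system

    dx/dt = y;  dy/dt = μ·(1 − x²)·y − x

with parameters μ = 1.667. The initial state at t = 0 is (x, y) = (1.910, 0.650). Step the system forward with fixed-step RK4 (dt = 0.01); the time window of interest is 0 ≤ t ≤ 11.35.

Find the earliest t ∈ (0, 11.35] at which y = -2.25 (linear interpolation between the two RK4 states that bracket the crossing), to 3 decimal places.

t=0.000: state=(1.910, 0.650)
step 1 (dt=0.01): k1=(0.650, -4.779), k2=(0.626, -4.690), k3=(0.627, -4.691), k4=(0.603, -4.603); state += dt/6·(k1+2k2+2k3+k4)
t=0.010: state=(1.916, 0.603)
t=0.020: state=(1.922, 0.558)
t=0.030: state=(1.927, 0.515)
continuing one RK4 step at a time; state shown every 50 steps (Δt=0.5):
t=0.500: state=(1.908, -0.316)
t=1.000: state=(1.708, -0.464)
t=1.500: state=(1.445, -0.600)
t=2.000: state=(1.086, -0.873)
t=2.500: state=(0.497, -1.622)
t=2.690: state=(0.136, -2.220)
next step: t=2.700: state=(0.113, -2.258) — y has crossed -2.25
linear interpolation between t=2.690 (-2.21980) and t=2.700 (-2.25779) → t≈2.698

t = 2.698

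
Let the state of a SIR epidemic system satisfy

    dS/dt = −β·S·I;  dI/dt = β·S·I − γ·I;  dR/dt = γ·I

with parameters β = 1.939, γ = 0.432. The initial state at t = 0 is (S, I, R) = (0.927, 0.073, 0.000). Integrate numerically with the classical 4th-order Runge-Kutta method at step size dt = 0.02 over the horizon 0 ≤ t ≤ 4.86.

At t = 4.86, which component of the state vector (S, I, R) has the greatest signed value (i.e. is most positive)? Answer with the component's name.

largest component: R

t=0.000: state=(0.927, 0.073, 0.000)
step 1 (dt=0.02): k1=(-0.131, 0.100, 0.032), k2=(-0.133, 0.101, 0.032), k3=(-0.133, 0.101, 0.032), k4=(-0.134, 0.102, 0.032); state += dt/6·(k1+2k2+2k3+k4)
t=0.020: state=(0.924, 0.075, 0.001)
t=0.040: state=(0.922, 0.077, 0.001)
t=0.060: state=(0.919, 0.079, 0.002)
continuing one RK4 step at a time; state shown every 10 steps (Δt=0.2):
t=0.200: state=(0.897, 0.095, 0.007)
t=0.400: state=(0.860, 0.123, 0.017)
t=0.600: state=(0.815, 0.156, 0.029)
t=0.800: state=(0.762, 0.195, 0.044)
t=1.000: state=(0.701, 0.237, 0.062)
t=1.200: state=(0.634, 0.282, 0.085)
t=1.400: state=(0.563, 0.326, 0.111)
t=1.600: state=(0.492, 0.367, 0.141)
t=1.800: state=(0.424, 0.402, 0.174)
t=2.000: state=(0.361, 0.429, 0.210)
t=2.200: state=(0.304, 0.448, 0.248)
t=2.400: state=(0.255, 0.457, 0.287)
t=2.600: state=(0.214, 0.459, 0.327)
t=2.800: state=(0.179, 0.455, 0.366)
t=3.000: state=(0.150, 0.444, 0.405)
t=3.200: state=(0.127, 0.430, 0.443)
t=3.400: state=(0.108, 0.413, 0.480)
t=3.600: state=(0.092, 0.393, 0.514)
t=3.800: state=(0.079, 0.373, 0.548)
t=4.000: state=(0.069, 0.352, 0.579)
t=4.200: state=(0.060, 0.331, 0.608)
t=4.400: state=(0.053, 0.311, 0.636)
t=4.600: state=(0.047, 0.290, 0.662)
t=4.800: state=(0.043, 0.271, 0.686)
t=4.860: state=(0.041, 0.265, 0.693)
compare at T: S=0.041, I=0.265, R=0.693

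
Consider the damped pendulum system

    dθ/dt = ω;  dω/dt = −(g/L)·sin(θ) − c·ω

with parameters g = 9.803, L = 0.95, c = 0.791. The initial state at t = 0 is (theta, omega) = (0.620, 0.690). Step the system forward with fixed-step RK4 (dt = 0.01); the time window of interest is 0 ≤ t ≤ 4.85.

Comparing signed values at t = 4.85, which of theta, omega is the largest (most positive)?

largest component: theta

t=0.000: state=(0.620, 0.690)
step 1 (dt=0.01): k1=(0.690, -6.541), k2=(0.657, -6.545), k3=(0.657, -6.543), k4=(0.625, -6.545); state += dt/6·(k1+2k2+2k3+k4)
t=0.010: state=(0.627, 0.625)
t=0.020: state=(0.632, 0.559)
t=0.030: state=(0.638, 0.494)
continuing one RK4 step at a time; state shown every 20 steps (Δt=0.2):
t=0.200: state=(0.630, -0.560)
t=0.400: state=(0.420, -1.453)
t=0.600: state=(0.091, -1.721)
t=0.800: state=(-0.223, -1.323)
t=1.000: state=(-0.410, -0.507)
t=1.200: state=(-0.422, 0.365)
t=1.400: state=(-0.281, 0.984)
t=1.600: state=(-0.059, 1.162)
t=1.800: state=(0.153, 0.888)
t=2.000: state=(0.277, 0.330)
t=2.200: state=(0.283, -0.264)
t=2.400: state=(0.184, -0.677)
t=2.600: state=(0.032, -0.784)
t=2.800: state=(-0.109, -0.586)
t=3.000: state=(-0.190, -0.203)
t=3.200: state=(-0.189, 0.198)
t=3.400: state=(-0.119, 0.469)
t=3.600: state=(-0.016, 0.528)
t=3.800: state=(0.078, 0.384)
t=4.000: state=(0.130, 0.120)
t=4.200: state=(0.126, -0.150)
t=4.400: state=(0.076, -0.325)
t=4.600: state=(0.006, -0.355)
t=4.800: state=(-0.056, -0.249)
t=4.850: state=(-0.068, -0.208)
compare at T: theta=-0.068, omega=-0.208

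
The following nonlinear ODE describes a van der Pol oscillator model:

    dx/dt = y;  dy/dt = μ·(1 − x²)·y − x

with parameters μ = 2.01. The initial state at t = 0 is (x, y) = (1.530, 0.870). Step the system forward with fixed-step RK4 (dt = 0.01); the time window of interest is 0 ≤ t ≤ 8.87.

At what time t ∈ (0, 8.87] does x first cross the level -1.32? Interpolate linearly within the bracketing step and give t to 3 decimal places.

t = 2.719

t=0.000: state=(1.530, 0.870)
step 1 (dt=0.01): k1=(0.870, -3.875), k2=(0.851, -3.850), k3=(0.851, -3.849), k4=(0.832, -3.823); state += dt/6·(k1+2k2+2k3+k4)
t=0.010: state=(1.539, 0.832)
t=0.020: state=(1.547, 0.794)
t=0.030: state=(1.554, 0.756)
continuing one RK4 step at a time; state shown every 50 steps (Δt=0.5):
t=0.500: state=(1.625, -0.225)
t=1.000: state=(1.437, -0.488)
t=1.500: state=(1.138, -0.736)
t=2.000: state=(0.639, -1.384)
t=2.500: state=(-0.508, -3.504)
t=2.710: state=(-1.288, -3.541)
next step: t=2.720: state=(-1.323, -3.478) — x has crossed -1.32
linear interpolation between t=2.710 (-1.28817) and t=2.720 (-1.32327) → t≈2.719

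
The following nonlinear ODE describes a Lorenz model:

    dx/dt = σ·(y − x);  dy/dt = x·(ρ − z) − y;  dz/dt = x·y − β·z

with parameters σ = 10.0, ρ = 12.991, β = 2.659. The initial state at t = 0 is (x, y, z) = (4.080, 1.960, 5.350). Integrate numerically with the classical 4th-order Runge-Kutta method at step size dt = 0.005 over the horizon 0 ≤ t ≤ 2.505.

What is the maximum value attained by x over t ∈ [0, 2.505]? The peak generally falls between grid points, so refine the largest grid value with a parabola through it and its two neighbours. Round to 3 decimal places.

max x = 8.931

t=0.000: state=(4.080, 1.960, 5.350)
step 1 (dt=0.005): k1=(-21.200, 29.215, -6.229), k2=(-19.940, 28.800, -5.997), k3=(-19.982, 28.823, -5.997), k4=(-18.760, 28.427, -5.771); state += dt/6·(k1+2k2+2k3+k4)
t=0.005: state=(3.980, 2.104, 5.320)
t=0.010: state=(3.892, 2.244, 5.292)
t=0.015: state=(3.815, 2.381, 5.267)
continuing one RK4 step at a time; state shown every 20 steps (Δt=0.1):
t=0.100: state=(3.689, 4.484, 5.155)
t=0.200: state=(5.140, 7.112, 6.204)
t=0.300: state=(7.343, 9.549, 9.462)
t=0.400: state=(8.884, 9.392, 14.382)
t=0.500: state=(8.035, 5.994, 16.940)
t=0.600: state=(5.580, 3.125, 15.612)
t=0.700: state=(3.620, 2.232, 12.971)
t=0.800: state=(2.766, 2.384, 10.555)
t=0.900: state=(2.742, 3.035, 8.727)
t=1.000: state=(3.308, 4.140, 7.633)
t=1.100: state=(4.402, 5.751, 7.528)
t=1.200: state=(5.944, 7.606, 8.853)
t=1.300: state=(7.458, 8.633, 11.722)
t=1.400: state=(7.919, 7.556, 14.657)
t=1.500: state=(6.835, 5.228, 15.410)
t=1.600: state=(5.175, 3.657, 14.082)
t=1.700: state=(4.016, 3.247, 12.129)
t=1.800: state=(3.619, 3.567, 10.405)
t=1.900: state=(3.857, 4.364, 9.258)
t=2.000: state=(4.594, 5.539, 8.932)
t=2.100: state=(5.679, 6.849, 9.670)
t=2.200: state=(6.765, 7.657, 11.465)
t=2.300: state=(7.243, 7.229, 13.486)
t=2.400: state=(6.736, 5.815, 14.386)
t=2.500: state=(5.655, 4.548, 13.809)
t=2.505: state=(5.600, 4.503, 13.753)
largest grid value and its neighbours: x(0.415)=8.92944, x(0.420)=8.93064, x(0.425)=8.92474
parabola through these three points peaks at t≈0.418 with x≈8.93103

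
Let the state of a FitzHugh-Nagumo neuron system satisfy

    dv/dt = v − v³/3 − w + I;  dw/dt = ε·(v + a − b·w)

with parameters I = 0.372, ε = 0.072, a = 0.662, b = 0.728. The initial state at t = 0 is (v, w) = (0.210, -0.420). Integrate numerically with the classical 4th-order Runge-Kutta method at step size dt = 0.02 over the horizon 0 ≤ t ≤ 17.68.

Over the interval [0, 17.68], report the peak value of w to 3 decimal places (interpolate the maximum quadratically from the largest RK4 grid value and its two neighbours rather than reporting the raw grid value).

t=0.000: state=(0.210, -0.420)
step 1 (dt=0.02): k1=(0.999, 0.085), k2=(1.008, 0.085), k3=(1.008, 0.085), k4=(1.016, 0.086); state += dt/6·(k1+2k2+2k3+k4)
t=0.020: state=(0.230, -0.418)
t=0.040: state=(0.251, -0.417)
t=0.060: state=(0.272, -0.415)
continuing one RK4 step at a time; state shown every 50 steps (Δt=1):
t=1.000: state=(1.466, -0.294)
t=2.000: state=(1.915, -0.108)
t=3.000: state=(1.888, 0.078)
t=4.000: state=(1.821, 0.251)
t=5.000: state=(1.749, 0.410)
t=6.000: state=(1.675, 0.555)
t=7.000: state=(1.598, 0.688)
t=8.000: state=(1.517, 0.809)
t=9.000: state=(1.430, 0.917)
t=10.000: state=(1.335, 1.014)
t=11.000: state=(1.228, 1.099)
t=12.000: state=(1.100, 1.171)
t=13.000: state=(0.935, 1.229)
t=14.000: state=(0.689, 1.270)
t=15.000: state=(0.218, 1.286)
t=16.000: state=(-0.916, 1.247)
t=17.000: state=(-1.923, 1.121)
t=17.680: state=(-1.994, 1.019)
largest grid value and its neighbours: w(14.900)=1.28573, w(14.920)=1.28574, w(14.940)=1.28572
parabola through these three points peaks at t≈14.916 with w≈1.28574

max w = 1.286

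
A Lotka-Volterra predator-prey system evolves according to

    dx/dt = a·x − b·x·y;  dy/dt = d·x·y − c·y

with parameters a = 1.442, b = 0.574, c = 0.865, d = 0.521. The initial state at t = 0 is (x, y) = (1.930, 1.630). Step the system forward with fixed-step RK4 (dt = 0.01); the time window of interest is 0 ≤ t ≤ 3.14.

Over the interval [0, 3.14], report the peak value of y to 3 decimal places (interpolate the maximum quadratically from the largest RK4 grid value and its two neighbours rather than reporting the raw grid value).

max y = 3.723

t=0.000: state=(1.930, 1.630)
step 1 (dt=0.01): k1=(0.977, 0.229), k2=(0.979, 0.233), k3=(0.978, 0.233), k4=(0.980, 0.238); state += dt/6·(k1+2k2+2k3+k4)
t=0.010: state=(1.940, 1.632)
t=0.020: state=(1.950, 1.635)
t=0.030: state=(1.959, 1.637)
continuing one RK4 step at a time; state shown every 20 steps (Δt=0.2):
t=0.200: state=(2.129, 1.694)
t=0.400: state=(2.325, 1.797)
t=0.600: state=(2.504, 1.944)
t=0.800: state=(2.644, 2.140)
t=1.000: state=(2.723, 2.382)
t=1.200: state=(2.721, 2.663)
t=1.400: state=(2.629, 2.962)
t=1.600: state=(2.455, 3.249)
t=1.800: state=(2.224, 3.488)
t=2.000: state=(1.968, 3.650)
t=2.200: state=(1.718, 3.720)
t=2.400: state=(1.497, 3.698)
t=2.600: state=(1.313, 3.600)
t=2.800: state=(1.168, 3.445)
t=3.000: state=(1.061, 3.253)
t=3.140: state=(1.006, 3.108)
largest grid value and its neighbours: y(2.240)=3.72263, y(2.250)=3.72273, y(2.260)=3.72261
parabola through these three points peaks at t≈2.250 with y≈3.72273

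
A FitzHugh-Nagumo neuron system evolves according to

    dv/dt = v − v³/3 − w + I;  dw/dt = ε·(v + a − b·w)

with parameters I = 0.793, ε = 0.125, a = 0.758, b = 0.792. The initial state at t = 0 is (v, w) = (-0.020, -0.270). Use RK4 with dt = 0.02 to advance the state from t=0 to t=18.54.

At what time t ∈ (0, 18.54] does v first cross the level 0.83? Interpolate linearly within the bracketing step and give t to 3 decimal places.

t=0.000: state=(-0.020, -0.270)
step 1 (dt=0.02): k1=(1.043, 0.119), k2=(1.052, 0.120), k3=(1.052, 0.120), k4=(1.062, 0.121); state += dt/6·(k1+2k2+2k3+k4)
t=0.020: state=(0.001, -0.268)
t=0.040: state=(0.022, -0.265)
t=0.060: state=(0.044, -0.263)
t=0.620: state=(0.814, -0.169)
next step: t=0.640: state=(0.846, -0.165) — v has crossed 0.83
linear interpolation between t=0.620 (0.81424) and t=0.640 (0.84623) → t≈0.630

t = 0.630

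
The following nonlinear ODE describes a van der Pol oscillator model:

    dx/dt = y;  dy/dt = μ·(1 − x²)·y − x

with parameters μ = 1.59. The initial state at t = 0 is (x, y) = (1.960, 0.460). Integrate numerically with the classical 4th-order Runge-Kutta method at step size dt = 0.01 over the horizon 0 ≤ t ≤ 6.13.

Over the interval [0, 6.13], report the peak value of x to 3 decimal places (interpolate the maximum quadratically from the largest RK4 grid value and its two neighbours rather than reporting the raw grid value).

max x = 1.992

t=0.000: state=(1.960, 0.460)
step 1 (dt=0.01): k1=(0.460, -4.038), k2=(0.440, -3.956), k3=(0.440, -3.957), k4=(0.420, -3.876); state += dt/6·(k1+2k2+2k3+k4)
t=0.010: state=(1.964, 0.420)
t=0.020: state=(1.968, 0.382)
t=0.030: state=(1.972, 0.346)
continuing one RK4 step at a time; state shown every 20 steps (Δt=0.2):
t=0.200: state=(1.990, -0.077)
t=0.400: state=(1.951, -0.289)
t=0.600: state=(1.882, -0.383)
t=0.800: state=(1.800, -0.438)
t=1.000: state=(1.708, -0.484)
t=1.200: state=(1.606, -0.534)
t=1.400: state=(1.494, -0.593)
t=1.600: state=(1.368, -0.670)
t=1.800: state=(1.224, -0.773)
t=2.000: state=(1.055, -0.921)
t=2.200: state=(0.851, -1.141)
t=2.400: state=(0.591, -1.483)
t=2.600: state=(0.245, -2.017)
t=2.800: state=(-0.231, -2.763)
t=3.000: state=(-0.850, -3.322)
t=3.200: state=(-1.477, -2.701)
t=3.400: state=(-1.870, -1.227)
t=3.600: state=(-2.005, -0.245)
t=3.800: state=(-2.007, 0.165)
t=4.000: state=(-1.956, 0.324)
t=4.200: state=(-1.883, 0.397)
t=4.400: state=(-1.798, 0.445)
t=4.600: state=(-1.705, 0.488)
t=4.800: state=(-1.603, 0.537)
t=5.000: state=(-1.490, 0.596)
t=5.200: state=(-1.363, 0.673)
t=5.400: state=(-1.219, 0.778)
t=5.600: state=(-1.049, 0.928)
t=5.800: state=(-0.843, 1.151)
t=6.000: state=(-0.581, 1.498)
t=6.130: state=(-0.366, 1.823)
largest grid value and its neighbours: x(0.150)=1.99194, x(0.160)=1.99199, x(0.170)=1.99185
parabola through these three points peaks at t≈0.158 with x≈1.99200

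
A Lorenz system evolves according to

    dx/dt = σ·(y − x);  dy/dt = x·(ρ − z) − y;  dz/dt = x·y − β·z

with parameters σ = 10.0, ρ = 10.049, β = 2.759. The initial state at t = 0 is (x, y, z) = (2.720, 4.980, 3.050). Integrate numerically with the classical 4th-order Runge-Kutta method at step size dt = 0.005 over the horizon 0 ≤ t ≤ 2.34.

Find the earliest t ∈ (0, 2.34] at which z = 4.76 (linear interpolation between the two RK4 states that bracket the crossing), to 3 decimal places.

t = 0.120

t=0.000: state=(2.720, 4.980, 3.050)
step 1 (dt=0.005): k1=(22.600, 14.057, 5.131), k2=(22.386, 14.382, 5.474), k3=(22.400, 14.375, 5.471), k4=(22.199, 14.692, 5.816); state += dt/6·(k1+2k2+2k3+k4)
t=0.005: state=(2.832, 5.052, 3.077)
t=0.010: state=(2.942, 5.127, 3.108)
t=0.015: state=(3.051, 5.205, 3.142)
continuing one RK4 step at a time; state shown every 20 steps (Δt=0.1):
t=0.100: state=(4.794, 6.826, 4.309)
t=0.115: state=(5.099, 7.135, 4.642)
next step: t=0.120: state=(5.201, 7.237, 4.762) — z has crossed 4.76
linear interpolation between t=0.115 (4.64222) and t=0.120 (4.76241) → t≈0.120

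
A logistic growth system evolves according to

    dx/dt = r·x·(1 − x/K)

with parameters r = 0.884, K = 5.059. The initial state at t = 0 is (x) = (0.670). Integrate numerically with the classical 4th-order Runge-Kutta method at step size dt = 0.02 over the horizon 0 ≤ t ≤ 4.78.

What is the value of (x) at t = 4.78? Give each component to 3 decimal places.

(x) = (4.617)

t=0.000: state=(0.670)
step 1 (dt=0.02): k1=(0.514), k2=(0.517), k3=(0.517), k4=(0.521); state += dt/6·(k1+2k2+2k3+k4)
t=0.020: state=(0.680)
t=0.040: state=(0.691)
t=0.060: state=(0.701)
continuing one RK4 step at a time; state shown every 10 steps (Δt=0.2):
t=0.200: state=(0.780)
t=0.400: state=(0.903)
t=0.600: state=(1.042)
t=0.800: state=(1.196)
t=1.000: state=(1.365)
t=1.200: state=(1.548)
t=1.400: state=(1.744)
t=1.600: state=(1.952)
t=1.800: state=(2.167)
t=2.000: state=(2.389)
t=2.200: state=(2.612)
t=2.400: state=(2.834)
t=2.600: state=(3.052)
t=2.800: state=(3.261)
t=3.000: state=(3.461)
t=3.200: state=(3.647)
t=3.400: state=(3.820)
t=3.600: state=(3.978)
t=3.800: state=(4.121)
t=4.000: state=(4.248)
t=4.200: state=(4.362)
t=4.400: state=(4.461)
t=4.600: state=(4.548)
t=4.780: state=(4.617)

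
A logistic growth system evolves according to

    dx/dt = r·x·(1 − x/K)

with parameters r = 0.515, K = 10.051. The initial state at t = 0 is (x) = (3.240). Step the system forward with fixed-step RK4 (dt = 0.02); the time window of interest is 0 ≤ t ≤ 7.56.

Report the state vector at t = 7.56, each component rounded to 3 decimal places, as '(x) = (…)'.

(x) = (9.638)

t=0.000: state=(3.240)
step 1 (dt=0.02): k1=(1.131), k2=(1.133), k3=(1.133), k4=(1.135); state += dt/6·(k1+2k2+2k3+k4)
t=0.020: state=(3.263)
t=0.040: state=(3.285)
t=0.060: state=(3.308)
continuing one RK4 step at a time; state shown every 25 steps (Δt=0.5):
t=0.500: state=(3.829)
t=1.000: state=(4.455)
t=1.500: state=(5.100)
t=2.000: state=(5.742)
t=2.500: state=(6.361)
t=3.000: state=(6.939)
t=3.500: state=(7.464)
t=4.000: state=(7.927)
t=4.500: state=(8.327)
t=5.000: state=(8.664)
t=5.500: state=(8.944)
t=6.000: state=(9.174)
t=6.500: state=(9.359)
t=7.000: state=(9.508)
t=7.500: state=(9.626)
t=7.560: state=(9.638)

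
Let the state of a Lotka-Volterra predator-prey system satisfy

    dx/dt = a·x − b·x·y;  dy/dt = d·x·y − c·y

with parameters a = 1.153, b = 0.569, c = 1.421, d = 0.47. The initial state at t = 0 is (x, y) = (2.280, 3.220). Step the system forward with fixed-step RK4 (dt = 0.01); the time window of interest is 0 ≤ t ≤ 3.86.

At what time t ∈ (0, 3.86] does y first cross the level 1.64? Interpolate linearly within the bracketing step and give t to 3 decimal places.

t=0.000: state=(2.280, 3.220)
step 1 (dt=0.01): k1=(-1.549, -1.125), k2=(-1.536, -1.135), k3=(-1.536, -1.135), k4=(-1.523, -1.144); state += dt/6·(k1+2k2+2k3+k4)
t=0.010: state=(2.265, 3.209)
t=0.020: state=(2.250, 3.197)
t=0.030: state=(2.235, 3.185)
continuing one RK4 step at a time; state shown every 20 steps (Δt=0.2):
t=0.200: state=(2.019, 2.964)
t=0.400: state=(1.844, 2.673)
t=0.600: state=(1.742, 2.380)
t=0.800: state=(1.701, 2.105)
t=1.000: state=(1.710, 1.859)
t=1.200: state=(1.764, 1.647)
next step: t=1.210: state=(1.768, 1.637) — y has crossed 1.64
linear interpolation between t=1.200 (1.64659) and t=1.210 (1.63689) → t≈1.207

t = 1.207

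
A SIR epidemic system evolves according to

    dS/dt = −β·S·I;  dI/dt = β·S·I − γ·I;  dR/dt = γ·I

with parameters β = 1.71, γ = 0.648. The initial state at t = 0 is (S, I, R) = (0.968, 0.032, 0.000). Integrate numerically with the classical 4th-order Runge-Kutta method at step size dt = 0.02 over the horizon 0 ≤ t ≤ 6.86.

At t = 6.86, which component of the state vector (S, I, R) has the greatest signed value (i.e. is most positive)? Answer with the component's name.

largest component: R

t=0.000: state=(0.968, 0.032, 0.000)
step 1 (dt=0.02): k1=(-0.053, 0.032, 0.021), k2=(-0.053, 0.033, 0.021), k3=(-0.053, 0.033, 0.021), k4=(-0.054, 0.033, 0.021); state += dt/6·(k1+2k2+2k3+k4)
t=0.020: state=(0.967, 0.033, 0.000)
t=0.040: state=(0.966, 0.033, 0.001)
t=0.060: state=(0.965, 0.034, 0.001)
continuing one RK4 step at a time; state shown every 25 steps (Δt=0.5):
t=0.500: state=(0.934, 0.052, 0.013)
t=1.000: state=(0.883, 0.082, 0.035)
t=1.500: state=(0.809, 0.123, 0.068)
t=2.000: state=(0.714, 0.171, 0.115)
t=2.500: state=(0.605, 0.217, 0.178)
t=3.000: state=(0.494, 0.251, 0.255)
t=3.500: state=(0.396, 0.265, 0.339)
t=4.000: state=(0.316, 0.260, 0.424)
t=4.500: state=(0.255, 0.239, 0.506)
t=5.000: state=(0.210, 0.211, 0.579)
t=5.500: state=(0.178, 0.180, 0.642)
t=6.000: state=(0.154, 0.150, 0.696)
t=6.500: state=(0.137, 0.123, 0.740)
t=6.860: state=(0.128, 0.106, 0.766)
compare at T: S=0.128, I=0.106, R=0.766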